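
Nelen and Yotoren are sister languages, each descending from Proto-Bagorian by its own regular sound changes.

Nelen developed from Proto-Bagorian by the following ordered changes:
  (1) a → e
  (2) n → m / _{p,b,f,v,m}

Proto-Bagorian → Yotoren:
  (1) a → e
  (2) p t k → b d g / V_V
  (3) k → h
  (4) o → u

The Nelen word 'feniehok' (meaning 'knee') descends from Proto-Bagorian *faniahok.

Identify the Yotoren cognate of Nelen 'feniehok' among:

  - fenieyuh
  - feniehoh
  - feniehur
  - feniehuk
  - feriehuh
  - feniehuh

Yotoren: *faniahok > feniehok > feniehoh > feniehuh  (by vowel merger, unconditioned shift, vowel merger)

feniehuh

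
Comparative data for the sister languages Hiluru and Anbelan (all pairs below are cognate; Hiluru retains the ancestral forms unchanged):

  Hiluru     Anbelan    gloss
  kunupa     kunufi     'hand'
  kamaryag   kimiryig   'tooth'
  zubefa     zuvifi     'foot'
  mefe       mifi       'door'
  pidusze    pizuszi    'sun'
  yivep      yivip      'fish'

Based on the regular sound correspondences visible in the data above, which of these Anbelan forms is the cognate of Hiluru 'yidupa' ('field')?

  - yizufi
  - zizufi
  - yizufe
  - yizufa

pidusze ~ pizuszi — Hiluru d corresponds to Anbelan z between vowels (before a back vowel).
kunupa ~ kunufi — Hiluru p corresponds to Anbelan f between vowels (before a back vowel).
kunupa ~ kunufi, zubefa ~ zuvifi — Hiluru a corresponds to Anbelan i word-finally.
Applying these to Hiluru 'yidupa':
  yidupa → yizupa   (d→z between vowels (before a back vowel))
  yizupa → yizufa   (p→f between vowels (before a back vowel))
  yizufa → yizufi   (a→i word-finally)
So the Anbelan cognate is 'yizufi'.

yizufi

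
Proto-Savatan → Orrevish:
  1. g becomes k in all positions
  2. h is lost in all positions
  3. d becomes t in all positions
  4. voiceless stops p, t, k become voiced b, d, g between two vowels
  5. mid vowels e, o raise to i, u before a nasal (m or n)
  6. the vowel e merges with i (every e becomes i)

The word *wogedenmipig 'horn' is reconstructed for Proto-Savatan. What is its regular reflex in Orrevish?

wogidinmibik

Orrevish: *wogedenmipig > wokedenmipik > woketenmipik > wogedenmibik > wogedinmibik > wogidinmibik  (by unconditioned shift, unconditioned shift, intervocalic voicing, pre-nasal raising, vowel merger)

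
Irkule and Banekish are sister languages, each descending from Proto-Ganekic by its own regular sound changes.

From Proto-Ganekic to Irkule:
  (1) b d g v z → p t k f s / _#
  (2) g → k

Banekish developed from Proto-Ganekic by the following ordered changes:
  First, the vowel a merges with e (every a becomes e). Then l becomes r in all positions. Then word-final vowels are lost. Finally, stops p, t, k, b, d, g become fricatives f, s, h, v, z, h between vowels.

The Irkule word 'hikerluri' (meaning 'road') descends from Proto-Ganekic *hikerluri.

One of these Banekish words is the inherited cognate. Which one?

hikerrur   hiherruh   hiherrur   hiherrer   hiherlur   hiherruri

Banekish: start from *hikerluri.
  rule 1: no change — hikerluri
  rule 2 (unconditioned shift): hikerluri → hikerruri
  rule 3 (apocope): hikerruri → hikerrur
  rule 4 (intervocalic lenition): hikerrur → hiherrur
  ⇒ Banekish hiherrur
Only 'hiherrur' matches the regular Banekish development of *hikerluri.

hiherrur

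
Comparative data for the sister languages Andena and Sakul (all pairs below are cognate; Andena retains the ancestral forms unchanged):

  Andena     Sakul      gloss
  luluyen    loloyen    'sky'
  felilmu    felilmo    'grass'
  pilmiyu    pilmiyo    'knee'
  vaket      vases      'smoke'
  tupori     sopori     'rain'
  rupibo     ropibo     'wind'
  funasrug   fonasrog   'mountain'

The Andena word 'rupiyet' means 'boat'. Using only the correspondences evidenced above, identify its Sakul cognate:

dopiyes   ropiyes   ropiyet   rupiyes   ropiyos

ropiyes

tupori ~ sopori, rupibo ~ ropibo — Andena u corresponds to Sakul o after a consonant, before a labial obstruent.
vaket ~ vases — Andena t corresponds to Sakul s word-finally.
Applying these to Andena 'rupiyet':
  rupiyet → ropiyet   (u→o after a consonant, before a labial obstruent)
  ropiyet → ropiyes   (t→s word-finally)
So the Sakul cognate is 'ropiyes'.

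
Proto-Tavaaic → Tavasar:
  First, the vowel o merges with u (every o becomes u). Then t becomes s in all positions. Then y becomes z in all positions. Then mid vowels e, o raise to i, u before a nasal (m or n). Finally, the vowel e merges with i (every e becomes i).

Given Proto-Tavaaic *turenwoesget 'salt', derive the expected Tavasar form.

surinwuisgis

Tavasar: start from *turenwoesget.
  rule 1 (vowel merger): turenwoesget → turenwuesget
  rule 2 (unconditioned shift): turenwuesget → surenwuesges
  rule 3: no change — surenwuesges
  rule 4 (pre-nasal raising): surenwuesges → surinwuesges
  rule 5 (vowel merger): surinwuesges → surinwuisgis
  ⇒ Tavasar surinwuisgis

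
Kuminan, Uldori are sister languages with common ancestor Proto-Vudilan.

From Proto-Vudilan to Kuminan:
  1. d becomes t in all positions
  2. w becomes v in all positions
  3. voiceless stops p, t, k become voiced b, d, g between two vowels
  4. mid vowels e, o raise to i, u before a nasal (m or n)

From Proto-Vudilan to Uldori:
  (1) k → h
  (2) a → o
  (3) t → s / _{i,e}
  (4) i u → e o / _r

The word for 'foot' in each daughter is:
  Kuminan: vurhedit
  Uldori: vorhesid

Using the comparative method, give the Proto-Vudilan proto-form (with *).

Position 8: Kuminan has t, Uldori has d. Uldori preserves d here (none of its changes turn any other segment into d), so the proto-segment is *d.
Position 6: Kuminan has d, Uldori has s. Taking the neighbouring segments as reconstructed: Kuminan d could go back to *t or *d; Uldori s could go back to *t or *s — the one source consistent with every daughter is *t.
Position 2: Kuminan has u, Uldori has o. Taking the neighbouring segments as reconstructed: Kuminan u can only go back to *u; Uldori o could go back to *a or *o or *u — the one source consistent with every daughter is *u.
The remaining positions agree across the daughters. Check the candidate against every language:
Kuminan: *vurhetid > vurhetit > vurhedit  (by unconditioned shift, intervocalic voicing)
Uldori: *vurhetid > vurhesid > vorhesid  (by palatalisation, pre-rhotic lowering)
No other proto-form is consistent with every reflex, so the reconstruction is *vurhetid.

*vurhetid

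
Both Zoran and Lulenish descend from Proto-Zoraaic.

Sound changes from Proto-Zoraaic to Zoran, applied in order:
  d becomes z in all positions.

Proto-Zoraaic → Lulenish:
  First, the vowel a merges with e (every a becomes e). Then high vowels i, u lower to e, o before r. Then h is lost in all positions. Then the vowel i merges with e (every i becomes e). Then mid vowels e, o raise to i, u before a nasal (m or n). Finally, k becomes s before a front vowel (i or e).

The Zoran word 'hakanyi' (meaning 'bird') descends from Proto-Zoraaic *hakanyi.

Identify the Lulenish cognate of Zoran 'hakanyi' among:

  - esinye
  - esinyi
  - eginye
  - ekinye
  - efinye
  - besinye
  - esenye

esinye

Lulenish: *hakanyi > hekenyi > ekenyi > ekenye > ekinye > esinye  (by vowel merger, h-loss, vowel merger, pre-nasal raising, palatalisation)
Only 'esinye' matches the regular Lulenish development of *hakanyi.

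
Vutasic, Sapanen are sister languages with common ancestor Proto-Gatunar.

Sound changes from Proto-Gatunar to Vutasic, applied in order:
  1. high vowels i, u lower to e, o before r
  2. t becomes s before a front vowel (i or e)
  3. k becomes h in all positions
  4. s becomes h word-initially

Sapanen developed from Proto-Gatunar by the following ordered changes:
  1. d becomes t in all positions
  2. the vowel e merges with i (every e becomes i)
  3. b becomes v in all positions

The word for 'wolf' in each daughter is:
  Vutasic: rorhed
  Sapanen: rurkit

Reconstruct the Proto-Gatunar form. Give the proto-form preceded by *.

Position 2: Vutasic has o, Sapanen has u. Sapanen preserves u here (none of its changes turn any other segment into u), so the proto-segment is *u.
Position 6: Vutasic has d, Sapanen has t. Vutasic preserves d here (none of its changes turn any other segment into d), so the proto-segment is *d.
Continuing position by position gives *rurked; check it forward:
Vutasic: *rurked > rorked > rorhed  (by pre-rhotic lowering, unconditioned shift)
Sapanen: start from *rurked.
  rule 1 (unconditioned shift): rurked → rurket
  rule 2 (vowel merger): rurket → rurkit
  rule 3: no change — rurkit
  ⇒ Sapanen rurkit
Only *rurked yields all of Vutasic rorhed, Sapanen rurkit.

*rurked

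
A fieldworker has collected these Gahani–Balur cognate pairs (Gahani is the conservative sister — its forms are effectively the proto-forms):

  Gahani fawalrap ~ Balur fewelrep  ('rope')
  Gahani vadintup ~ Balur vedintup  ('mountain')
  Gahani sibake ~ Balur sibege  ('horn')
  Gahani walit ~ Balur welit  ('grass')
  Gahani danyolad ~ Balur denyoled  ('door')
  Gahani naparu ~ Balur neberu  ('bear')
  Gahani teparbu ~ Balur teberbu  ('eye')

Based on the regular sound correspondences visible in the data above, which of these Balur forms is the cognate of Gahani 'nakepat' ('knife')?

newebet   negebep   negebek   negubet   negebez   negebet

fawalrap ~ fewelrep, vadintup ~ vedintup — Gahani a corresponds to Balur e after a consonant, before a consonant other than r, m, n, p, b, f, v.
sibake ~ sibege — Gahani k corresponds to Balur g between vowels (before a front vowel).
naparu ~ neberu, teparbu ~ teberbu — Gahani p corresponds to Balur b between vowels (before a back vowel).
Applying these to Gahani 'nakepat':
  nakepat → nekepat   (a→e after a consonant, before a consonant other than r, m, n, p, b, f, v)
  nekepat → negepat   (k→g between vowels (before a front vowel))
  negepat → negebat   (p→b between vowels (before a back vowel))
  negebat → negebet   (a→e after a consonant, before a consonant other than r, m, n, p, b, f, v)
So the Balur cognate is 'negebet'.

negebet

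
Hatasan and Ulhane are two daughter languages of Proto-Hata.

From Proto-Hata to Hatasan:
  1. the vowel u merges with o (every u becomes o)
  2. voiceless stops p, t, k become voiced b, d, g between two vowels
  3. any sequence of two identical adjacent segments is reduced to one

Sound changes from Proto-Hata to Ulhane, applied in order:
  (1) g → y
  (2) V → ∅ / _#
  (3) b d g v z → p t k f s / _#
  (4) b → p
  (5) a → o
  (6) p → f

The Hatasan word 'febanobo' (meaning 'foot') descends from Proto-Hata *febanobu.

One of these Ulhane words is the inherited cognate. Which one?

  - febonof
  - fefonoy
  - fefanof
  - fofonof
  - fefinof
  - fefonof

Ulhane: start from *febanobu.
  rule 1: no change — febanobu
  rule 2 (apocope): febanobu → febanob
  rule 3 (final devoicing): febanob → febanop
  rule 4 (unconditioned shift): febanop → fepanop
  rule 5 (vowel merger): fepanop → feponop
  rule 6 (unconditioned shift): feponop → fefonof
  ⇒ Ulhane fefonof
Among the options, 'fefonof' alone shows every Ulhane change applied in order.

fefonof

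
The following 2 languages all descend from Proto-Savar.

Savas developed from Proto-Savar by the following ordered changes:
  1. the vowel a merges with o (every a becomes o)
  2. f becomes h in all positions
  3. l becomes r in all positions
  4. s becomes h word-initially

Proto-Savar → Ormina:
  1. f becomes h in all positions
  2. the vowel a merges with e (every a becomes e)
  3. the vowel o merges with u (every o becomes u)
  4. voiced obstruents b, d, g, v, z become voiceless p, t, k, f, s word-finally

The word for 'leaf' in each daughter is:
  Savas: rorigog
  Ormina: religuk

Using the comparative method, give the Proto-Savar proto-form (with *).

*raligog

Position 3: Savas has r, Ormina has l. Ormina preserves l here (none of its changes turn any other segment into l), so the proto-segment is *l.
Position 2: Savas has o, Ormina has e. Taking the neighbouring segments as reconstructed: Savas o could go back to *a or *o; Ormina e could go back to *a or *e — the one source consistent with every daughter is *a.
Verify the candidate proto-form against each daughter:
Savas: start from *raligog.
  rule 1 (vowel merger): raligog → roligog
  rule 2: no change — roligog
  rule 3 (unconditioned shift): roligog → rorigog
  rule 4: no change — rorigog
  ⇒ Savas rorigog
Ormina: *raligog
  raligog (rule 1 does not apply)
  raligog → religog   [vowel merger]
  religog → religug   [vowel merger]
  religug → religuk   [final devoicing]
  giving Ormina religuk.
*raligog is the unique common source.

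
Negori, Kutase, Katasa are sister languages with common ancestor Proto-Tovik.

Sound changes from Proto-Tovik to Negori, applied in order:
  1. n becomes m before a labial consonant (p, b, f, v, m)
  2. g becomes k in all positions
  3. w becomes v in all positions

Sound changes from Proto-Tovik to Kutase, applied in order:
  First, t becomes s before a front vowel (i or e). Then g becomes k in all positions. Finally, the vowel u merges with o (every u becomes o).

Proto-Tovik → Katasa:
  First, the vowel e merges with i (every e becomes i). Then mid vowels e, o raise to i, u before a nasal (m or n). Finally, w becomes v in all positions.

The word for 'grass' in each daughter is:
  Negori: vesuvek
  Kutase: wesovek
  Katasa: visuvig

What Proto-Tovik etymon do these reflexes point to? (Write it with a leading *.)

Position 6: Negori has e, Kutase has e, Katasa has i. Negori preserves e here (none of its changes turn any other segment into e), so the proto-segment is *e.
Position 1: Negori has v, Kutase has w, Katasa has v. Kutase preserves w here (none of its changes turn any other segment into w), so the proto-segment is *w.
Position 4: Negori has u, Kutase has o, Katasa has u. Negori preserves u here (none of its changes turn any other segment into u), so the proto-segment is *u.
This points to *wesuveg. Verify forward in each daughter:
Negori: *wesuveg > wesuvek > vesuvek  (by unconditioned shift, unconditioned shift)
Kutase: *wesuveg > wesuvek > wesovek  (by unconditioned shift, vowel merger)
Katasa: *wesuveg > wisuvig > visuvig  (by vowel merger, unconditioned shift)
Only *wesuveg yields all of Negori vesuvek, Kutase wesovek, Katasa visuvig.

*wesuveg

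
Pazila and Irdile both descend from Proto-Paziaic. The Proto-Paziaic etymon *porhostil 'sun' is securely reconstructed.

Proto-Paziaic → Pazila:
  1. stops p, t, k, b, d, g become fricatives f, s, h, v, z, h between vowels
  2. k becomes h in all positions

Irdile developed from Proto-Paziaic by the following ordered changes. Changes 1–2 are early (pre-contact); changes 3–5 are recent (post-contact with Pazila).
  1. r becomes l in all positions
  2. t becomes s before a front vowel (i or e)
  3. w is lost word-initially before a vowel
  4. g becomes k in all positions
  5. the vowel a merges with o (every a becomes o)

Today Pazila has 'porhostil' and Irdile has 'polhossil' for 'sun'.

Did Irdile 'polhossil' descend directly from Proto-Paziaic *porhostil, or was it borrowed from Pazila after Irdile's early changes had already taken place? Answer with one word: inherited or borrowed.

inherited

If inherited, *porhostil would pass through all of Irdile's changes:
Irdile: start from *porhostil.
  rule 1 (unconditioned shift): porhostil → polhostil
  rule 2 (palatalisation): polhostil → polhossil
  rule 3: no change — polhossil
  rule 4: no change — polhossil
  rule 5: no change — polhossil
  ⇒ Irdile polhossil
If borrowed from Pazila 'porhostil' after the early changes, it would undergo only the recent ones:
  rule 3 (glide loss): no change (porhostil)
  rule 4 (unconditioned shift): no change (porhostil)
  rule 5 (vowel merger): no change (porhostil)
  ⇒ as a loan: porhostil
Irdile 'polhossil' matches the inherited outcome exactly, so it is an inherited cognate, not a loan.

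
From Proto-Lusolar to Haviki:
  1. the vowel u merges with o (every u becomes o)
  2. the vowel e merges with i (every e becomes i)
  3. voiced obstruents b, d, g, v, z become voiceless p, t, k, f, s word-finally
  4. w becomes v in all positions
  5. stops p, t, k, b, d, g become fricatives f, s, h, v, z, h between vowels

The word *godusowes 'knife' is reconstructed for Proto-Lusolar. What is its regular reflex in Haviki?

Haviki: *godusowes > godosowes > godosowis > godosovis > gozosovis  (by vowel merger, vowel merger, unconditioned shift, intervocalic lenition)

gozosovis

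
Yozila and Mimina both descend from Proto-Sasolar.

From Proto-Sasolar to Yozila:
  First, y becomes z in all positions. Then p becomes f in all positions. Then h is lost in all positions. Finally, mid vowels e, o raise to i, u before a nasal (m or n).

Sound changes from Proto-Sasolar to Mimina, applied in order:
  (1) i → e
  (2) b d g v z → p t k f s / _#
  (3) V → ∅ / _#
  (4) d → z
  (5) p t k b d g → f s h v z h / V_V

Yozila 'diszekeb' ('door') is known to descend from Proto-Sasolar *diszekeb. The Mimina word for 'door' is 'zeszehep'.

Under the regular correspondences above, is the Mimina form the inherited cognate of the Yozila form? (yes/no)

yes

Derive the expected Mimina reflex of *diszekeb:
Mimina: start from *diszekeb.
  rule 1 (vowel merger): diszekeb → deszekeb
  rule 2 (final devoicing): deszekeb → deszekep
  rule 3: no change — deszekep
  rule 4 (unconditioned shift): deszekep → zeszekep
  rule 5 (intervocalic lenition): zeszekep → zeszehep
  ⇒ Mimina zeszehep
Mimina 'zeszehep' matches the regular reflex exactly, so the pair is cognate.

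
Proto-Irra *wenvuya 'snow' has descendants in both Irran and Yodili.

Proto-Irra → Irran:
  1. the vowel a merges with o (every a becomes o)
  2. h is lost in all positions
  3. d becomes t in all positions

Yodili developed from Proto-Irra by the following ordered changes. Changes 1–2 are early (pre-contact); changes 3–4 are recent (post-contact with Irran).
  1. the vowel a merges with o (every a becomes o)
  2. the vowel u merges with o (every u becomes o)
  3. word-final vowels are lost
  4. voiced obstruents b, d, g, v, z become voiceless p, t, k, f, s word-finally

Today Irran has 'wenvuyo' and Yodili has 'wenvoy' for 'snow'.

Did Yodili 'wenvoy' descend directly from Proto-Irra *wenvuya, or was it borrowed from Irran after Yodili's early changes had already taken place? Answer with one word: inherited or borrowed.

inherited

If inherited, *wenvuya would pass through all of Yodili's changes:
Yodili: *wenvuya
  wenvuya → wenvuyo   [vowel merger]
  wenvuyo → wenvoyo   [vowel merger]
  wenvoyo → wenvoy   [apocope]
  wenvoy (rule 4 does not apply)
  giving Yodili wenvoy.
If borrowed from Irran 'wenvuyo' after the early changes, it would undergo only the recent ones:
  rule 3 (apocope): wenvuyo → wenvuy
  rule 4 (final devoicing): no change (wenvuy)
  ⇒ as a loan: wenvuy
Yodili 'wenvoy' matches the inherited outcome exactly, so it is an inherited cognate, not a loan.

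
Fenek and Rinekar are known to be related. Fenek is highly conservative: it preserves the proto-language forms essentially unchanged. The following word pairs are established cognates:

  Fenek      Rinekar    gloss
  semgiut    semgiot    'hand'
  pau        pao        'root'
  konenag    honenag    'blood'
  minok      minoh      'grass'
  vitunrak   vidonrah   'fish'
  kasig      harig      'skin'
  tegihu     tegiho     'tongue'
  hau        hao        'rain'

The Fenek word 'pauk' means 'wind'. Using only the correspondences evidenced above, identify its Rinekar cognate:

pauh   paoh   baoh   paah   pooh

paoh

semgiut ~ semgiot — Fenek u corresponds to Rinekar o after a vowel, before a consonant other than r, m, n, p, b, f, v.
minok ~ minoh, vitunrak ~ vidonrah — Fenek k corresponds to Rinekar h word-finally.
Applying these to Fenek 'pauk':
  pauk → paok   (u→o after a vowel, before a consonant other than r, m, n, p, b, f, v)
  paok → paoh   (k→h word-finally)
So the Rinekar cognate is 'paoh'.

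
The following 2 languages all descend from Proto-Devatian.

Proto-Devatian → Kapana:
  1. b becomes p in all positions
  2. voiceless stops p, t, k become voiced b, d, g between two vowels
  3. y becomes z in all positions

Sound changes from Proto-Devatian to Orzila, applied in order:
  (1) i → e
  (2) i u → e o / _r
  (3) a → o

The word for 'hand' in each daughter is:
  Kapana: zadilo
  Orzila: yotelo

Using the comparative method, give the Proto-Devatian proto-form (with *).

Position 3: Kapana has d, Orzila has t. Orzila preserves t here (none of its changes turn any other segment into t), so the proto-segment is *t.
Position 2: Kapana has a, Orzila has o. Kapana preserves a here (none of its changes turn any other segment into a), so the proto-segment is *a.
Position 1: Kapana has z, Orzila has y. Orzila preserves y here (none of its changes turn any other segment into y), so the proto-segment is *y.
This points to *yatilo. Verify forward in each daughter:
Kapana: *yatilo
  yatilo (rule 1 does not apply)
  yatilo → yadilo   [intervocalic voicing]
  yadilo → zadilo   [unconditioned shift]
  giving Kapana zadilo.
Orzila: start from *yatilo.
  rule 1 (vowel merger): yatilo → yatelo
  rule 2: no change — yatelo
  rule 3 (vowel merger): yatelo → yotelo
  ⇒ Orzila yotelo
No other proto-form is consistent with every reflex, so the reconstruction is *yatilo.

*yatilo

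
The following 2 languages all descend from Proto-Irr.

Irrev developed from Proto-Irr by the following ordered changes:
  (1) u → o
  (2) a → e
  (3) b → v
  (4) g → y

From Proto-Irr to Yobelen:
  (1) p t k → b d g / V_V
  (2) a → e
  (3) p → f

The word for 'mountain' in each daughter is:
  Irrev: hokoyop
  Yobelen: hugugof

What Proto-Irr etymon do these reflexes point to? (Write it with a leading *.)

*hukugop

Position 2: Irrev has o, Yobelen has u. Yobelen preserves u here (none of its changes turn any other segment into u), so the proto-segment is *u.
Position 4: Irrev has o, Yobelen has u. Yobelen preserves u here (none of its changes turn any other segment into u), so the proto-segment is *u.
Position 5: Irrev has y, Yobelen has g. Taking the neighbouring segments as reconstructed: Irrev y could go back to *g or *y; Yobelen g could go back to *k or *g — the one source consistent with every daughter is *g.
Continuing position by position gives *hukugop; check it forward:
Irrev: *hukugop > hokogop > hokoyop  (by vowel merger, unconditioned shift)
Yobelen: *hukugop > hugugop > hugugof  (by intervocalic voicing, unconditioned shift)
Only *hukugop yields all of Irrev hokoyop, Yobelen hugugof.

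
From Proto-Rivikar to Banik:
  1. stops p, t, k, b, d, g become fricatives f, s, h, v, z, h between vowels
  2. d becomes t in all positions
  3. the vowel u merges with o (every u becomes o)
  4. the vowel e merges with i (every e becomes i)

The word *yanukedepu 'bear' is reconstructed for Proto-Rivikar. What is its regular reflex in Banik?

Banik: *yanukedepu > yanuhezefu > yanohezefo > yanohizifo  (by intervocalic lenition, vowel merger, vowel merger)

yanohizifo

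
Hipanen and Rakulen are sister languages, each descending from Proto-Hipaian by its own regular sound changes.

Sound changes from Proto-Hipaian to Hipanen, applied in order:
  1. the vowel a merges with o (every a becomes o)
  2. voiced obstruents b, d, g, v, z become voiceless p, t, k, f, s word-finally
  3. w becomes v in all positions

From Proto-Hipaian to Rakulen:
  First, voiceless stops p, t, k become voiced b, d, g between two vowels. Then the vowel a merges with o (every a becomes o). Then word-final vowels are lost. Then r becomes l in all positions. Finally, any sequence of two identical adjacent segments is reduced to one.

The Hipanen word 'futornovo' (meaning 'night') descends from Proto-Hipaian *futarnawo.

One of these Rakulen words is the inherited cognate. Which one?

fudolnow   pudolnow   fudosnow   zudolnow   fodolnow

fudolnow

Rakulen: start from *futarnawo.
  rule 1 (intervocalic voicing): futarnawo → fudarnawo
  rule 2 (vowel merger): fudarnawo → fudornowo
  rule 3 (apocope): fudornowo → fudornow
  rule 4 (unconditioned shift): fudornow → fudolnow
  rule 5: no change — fudolnow
  ⇒ Rakulen fudolnow
The other candidates each miss or misapply at least one Rakulen change.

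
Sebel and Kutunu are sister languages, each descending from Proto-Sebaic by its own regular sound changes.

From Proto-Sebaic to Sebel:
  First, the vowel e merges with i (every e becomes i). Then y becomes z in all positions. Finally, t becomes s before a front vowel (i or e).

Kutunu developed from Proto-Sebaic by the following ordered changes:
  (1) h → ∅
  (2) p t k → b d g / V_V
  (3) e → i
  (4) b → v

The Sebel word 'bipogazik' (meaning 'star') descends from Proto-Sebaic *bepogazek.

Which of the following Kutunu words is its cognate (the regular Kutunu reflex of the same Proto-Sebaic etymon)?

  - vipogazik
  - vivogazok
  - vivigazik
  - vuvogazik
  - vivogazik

Kutunu: *bepogazek
  bepogazek (rule 1 does not apply)
  bepogazek → bebogazek   [intervocalic voicing]
  bebogazek → bibogazik   [vowel merger]
  bibogazik → vivogazik   [unconditioned shift]
  giving Kutunu vivogazik.
The other candidates each miss or misapply at least one Kutunu change.

vivogazik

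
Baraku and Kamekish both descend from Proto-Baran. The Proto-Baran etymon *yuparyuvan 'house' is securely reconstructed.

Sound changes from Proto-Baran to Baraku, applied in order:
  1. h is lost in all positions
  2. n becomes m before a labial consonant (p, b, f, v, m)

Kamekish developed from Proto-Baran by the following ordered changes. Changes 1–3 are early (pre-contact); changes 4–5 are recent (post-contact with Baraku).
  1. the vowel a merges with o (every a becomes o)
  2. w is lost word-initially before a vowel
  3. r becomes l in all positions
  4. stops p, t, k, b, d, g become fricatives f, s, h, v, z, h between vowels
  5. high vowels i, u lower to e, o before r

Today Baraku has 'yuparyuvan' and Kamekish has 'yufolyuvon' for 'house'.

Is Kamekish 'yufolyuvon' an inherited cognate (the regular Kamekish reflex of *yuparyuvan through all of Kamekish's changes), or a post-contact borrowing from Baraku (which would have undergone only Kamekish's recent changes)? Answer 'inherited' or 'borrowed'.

If inherited, *yuparyuvan would pass through all of Kamekish's changes:
Kamekish: *yuparyuvan > yuporyuvon > yupolyuvon > yufolyuvon  (by vowel merger, unconditioned shift, intervocalic lenition)
If borrowed from Baraku 'yuparyuvan' after the early changes, it would undergo only the recent ones:
  rule 4 (intervocalic lenition): yuparyuvan → yufaryuvan
  rule 5 (pre-rhotic lowering): no change (yufaryuvan)
  ⇒ as a loan: yufaryuvan
Kamekish 'yufolyuvon' matches the inherited outcome exactly, so it is an inherited cognate, not a loan.

inherited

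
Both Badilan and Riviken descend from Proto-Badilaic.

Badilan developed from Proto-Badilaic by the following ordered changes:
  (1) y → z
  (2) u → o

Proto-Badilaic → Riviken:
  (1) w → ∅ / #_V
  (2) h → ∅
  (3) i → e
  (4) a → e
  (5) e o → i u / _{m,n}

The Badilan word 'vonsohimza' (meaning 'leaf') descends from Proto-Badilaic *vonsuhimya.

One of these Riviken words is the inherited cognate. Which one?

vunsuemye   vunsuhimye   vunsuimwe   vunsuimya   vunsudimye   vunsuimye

Riviken: *vonsuhimya
  vonsuhimya (rule 1 does not apply)
  vonsuhimya → vonsuimya   [h-loss]
  vonsuimya → vonsuemya   [vowel merger]
  vonsuemya → vonsuemye   [vowel merger]
  vonsuemye → vunsuimye   [pre-nasal raising]
  giving Riviken vunsuimye.
The other candidates each miss or misapply at least one Riviken change.

vunsuimye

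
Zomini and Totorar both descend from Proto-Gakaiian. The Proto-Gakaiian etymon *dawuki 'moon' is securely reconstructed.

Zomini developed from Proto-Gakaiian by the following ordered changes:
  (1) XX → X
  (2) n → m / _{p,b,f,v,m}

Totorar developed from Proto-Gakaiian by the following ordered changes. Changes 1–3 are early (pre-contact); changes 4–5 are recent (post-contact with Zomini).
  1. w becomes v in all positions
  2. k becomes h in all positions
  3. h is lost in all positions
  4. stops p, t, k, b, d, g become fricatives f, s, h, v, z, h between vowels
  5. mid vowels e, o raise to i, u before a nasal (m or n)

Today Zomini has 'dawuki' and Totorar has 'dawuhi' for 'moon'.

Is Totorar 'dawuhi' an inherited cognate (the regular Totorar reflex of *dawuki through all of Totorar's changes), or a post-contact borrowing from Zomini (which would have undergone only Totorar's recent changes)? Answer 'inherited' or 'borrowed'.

borrowed

If inherited, *dawuki would pass through all of Totorar's changes:
Totorar: *dawuki
  dawuki → davuki   [unconditioned shift]
  davuki → davuhi   [unconditioned shift]
  davuhi → davui   [h-loss]
  davui (rule 4 does not apply)
  davui (rule 5 does not apply)
  giving Totorar davui.
If borrowed from Zomini 'dawuki' after the early changes, it would undergo only the recent ones:
  rule 4 (intervocalic lenition): dawuki → dawuhi
  rule 5 (pre-nasal raising): no change (dawuhi)
  ⇒ as a loan: dawuhi
Totorar 'dawuhi' matches the loan outcome 'dawuhi', not the inherited 'davui' — it skipped the early Totorar changes, so it was borrowed from Zomini.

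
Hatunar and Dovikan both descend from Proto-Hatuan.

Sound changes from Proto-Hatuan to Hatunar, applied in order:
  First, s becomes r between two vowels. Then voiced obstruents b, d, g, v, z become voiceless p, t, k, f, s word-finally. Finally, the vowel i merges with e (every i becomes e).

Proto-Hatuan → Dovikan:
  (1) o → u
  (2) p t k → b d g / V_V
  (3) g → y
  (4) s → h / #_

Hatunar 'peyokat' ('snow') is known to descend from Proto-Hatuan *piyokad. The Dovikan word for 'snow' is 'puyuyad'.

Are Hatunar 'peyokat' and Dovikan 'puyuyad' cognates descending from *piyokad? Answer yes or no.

no

Derive the expected Dovikan reflex of *piyokad:
Dovikan: *piyokad > piyukad > piyugad > piyuyad  (by vowel merger, intervocalic voicing, unconditioned shift)
The regular Dovikan reflex would be 'piyuyad', but the attested form is 'puyuyad'. The correspondence is irregular, so they are not cognates (the Dovikan form has a different source).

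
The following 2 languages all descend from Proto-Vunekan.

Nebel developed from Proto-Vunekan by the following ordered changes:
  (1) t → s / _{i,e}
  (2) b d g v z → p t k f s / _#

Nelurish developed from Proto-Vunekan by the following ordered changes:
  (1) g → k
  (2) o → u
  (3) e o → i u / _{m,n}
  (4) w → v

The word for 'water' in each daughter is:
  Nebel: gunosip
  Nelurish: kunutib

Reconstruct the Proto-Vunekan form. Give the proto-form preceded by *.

Position 7: Nebel has p, Nelurish has b. Nelurish preserves b here (none of its changes turn any other segment into b), so the proto-segment is *b.
Position 1: Nebel has g, Nelurish has k. Nebel preserves g here (none of its changes turn any other segment into g), so the proto-segment is *g.
Continuing position by position gives *gunotib; check it forward:
Nebel: start from *gunotib.
  rule 1 (palatalisation): gunotib → gunosib
  rule 2 (final devoicing): gunosib → gunosip
  ⇒ Nebel gunosip
Nelurish: start from *gunotib.
  rule 1 (unconditioned shift): gunotib → kunotib
  rule 2 (vowel merger): kunotib → kunutib
  rule 3: no change — kunutib
  rule 4: no change — kunutib
  ⇒ Nelurish kunutib
*gunotib is the unique common source.

*gunotib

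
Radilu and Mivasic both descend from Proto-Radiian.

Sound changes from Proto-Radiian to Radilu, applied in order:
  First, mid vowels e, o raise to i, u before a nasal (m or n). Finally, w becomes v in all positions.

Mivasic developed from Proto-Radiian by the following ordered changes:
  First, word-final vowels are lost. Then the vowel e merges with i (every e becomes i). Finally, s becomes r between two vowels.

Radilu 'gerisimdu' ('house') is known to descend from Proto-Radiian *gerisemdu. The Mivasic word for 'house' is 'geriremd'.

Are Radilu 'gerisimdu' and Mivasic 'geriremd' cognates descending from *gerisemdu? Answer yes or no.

no

Derive the expected Mivasic reflex of *gerisemdu:
Mivasic: start from *gerisemdu.
  rule 1 (apocope): gerisemdu → gerisemd
  rule 2 (vowel merger): gerisemd → girisimd
  rule 3 (rhotacism): girisimd → giririmd
  ⇒ Mivasic giririmd
The regular Mivasic reflex would be 'giririmd', but the attested form is 'geriremd'. The correspondence is irregular, so they are not cognates (the Mivasic form has a different source).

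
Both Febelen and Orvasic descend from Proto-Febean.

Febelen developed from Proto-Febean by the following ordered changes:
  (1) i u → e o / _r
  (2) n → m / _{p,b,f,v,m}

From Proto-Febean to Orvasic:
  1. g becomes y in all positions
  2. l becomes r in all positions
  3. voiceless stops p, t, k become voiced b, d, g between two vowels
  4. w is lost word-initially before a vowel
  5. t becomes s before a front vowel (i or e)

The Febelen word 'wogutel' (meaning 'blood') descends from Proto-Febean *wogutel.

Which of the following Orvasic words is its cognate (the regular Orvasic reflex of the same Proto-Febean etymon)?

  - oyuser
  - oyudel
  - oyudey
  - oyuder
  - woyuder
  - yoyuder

oyuder

Orvasic: *wogutel > woyutel > woyuter > woyuder > oyuder  (by unconditioned shift, unconditioned shift, intervocalic voicing, glide loss)
Only 'oyuder' matches the regular Orvasic development of *wogutel.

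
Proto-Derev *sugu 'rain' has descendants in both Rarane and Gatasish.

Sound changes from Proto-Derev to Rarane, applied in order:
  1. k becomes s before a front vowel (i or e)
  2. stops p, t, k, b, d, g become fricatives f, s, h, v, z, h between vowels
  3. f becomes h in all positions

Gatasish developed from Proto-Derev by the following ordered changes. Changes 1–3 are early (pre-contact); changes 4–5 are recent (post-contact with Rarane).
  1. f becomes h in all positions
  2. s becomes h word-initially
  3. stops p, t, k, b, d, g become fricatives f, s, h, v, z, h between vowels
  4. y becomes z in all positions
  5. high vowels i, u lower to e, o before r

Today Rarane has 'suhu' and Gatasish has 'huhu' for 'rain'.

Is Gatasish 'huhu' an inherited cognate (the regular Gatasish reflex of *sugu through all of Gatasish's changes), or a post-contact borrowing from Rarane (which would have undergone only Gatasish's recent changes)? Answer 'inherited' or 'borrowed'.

If inherited, *sugu would pass through all of Gatasish's changes:
Gatasish: *sugu
  sugu (rule 1 does not apply)
  sugu → hugu   [debuccalisation]
  hugu → huhu   [intervocalic lenition]
  huhu (rule 4 does not apply)
  huhu (rule 5 does not apply)
  giving Gatasish huhu.
If borrowed from Rarane 'suhu' after the early changes, it would undergo only the recent ones:
  rule 4 (unconditioned shift): no change (suhu)
  rule 5 (pre-rhotic lowering): no change (suhu)
  ⇒ as a loan: suhu
Gatasish 'huhu' matches the inherited outcome exactly, so it is an inherited cognate, not a loan.

inherited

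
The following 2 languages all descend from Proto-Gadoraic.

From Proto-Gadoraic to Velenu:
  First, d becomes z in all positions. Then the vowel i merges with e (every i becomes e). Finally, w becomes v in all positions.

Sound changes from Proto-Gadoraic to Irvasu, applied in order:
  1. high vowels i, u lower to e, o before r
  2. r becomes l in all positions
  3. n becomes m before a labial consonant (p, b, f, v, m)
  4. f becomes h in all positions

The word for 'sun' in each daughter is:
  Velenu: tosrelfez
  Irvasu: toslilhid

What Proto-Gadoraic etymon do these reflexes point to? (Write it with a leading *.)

*tosrilfid

Position 5: Velenu has e, Irvasu has i. Irvasu preserves i here (none of its changes turn any other segment into i), so the proto-segment is *i.
Position 8: Velenu has e, Irvasu has i. Irvasu preserves i here (none of its changes turn any other segment into i), so the proto-segment is *i.
This points to *tosrilfid. Verify forward in each daughter:
Velenu: *tosrilfid > tosrilfiz > tosrelfez  (by unconditioned shift, vowel merger)
Irvasu: *tosrilfid
  tosrilfid (rule 1 does not apply)
  tosrilfid → toslilfid   [unconditioned shift]
  toslilfid (rule 3 does not apply)
  toslilfid → toslilhid   [unconditioned shift]
  giving Irvasu toslilhid.
Only *tosrilfid yields all of Velenu tosrelfez, Irvasu toslilhid.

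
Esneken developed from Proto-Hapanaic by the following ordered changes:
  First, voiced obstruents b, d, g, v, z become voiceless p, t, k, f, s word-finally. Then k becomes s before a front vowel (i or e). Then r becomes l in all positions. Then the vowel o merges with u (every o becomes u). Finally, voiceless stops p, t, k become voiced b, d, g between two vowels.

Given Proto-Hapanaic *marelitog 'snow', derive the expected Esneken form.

Esneken: *marelitog
  marelitog → marelitok   [final devoicing]
  marelitok (rule 2 does not apply)
  marelitok → malelitok   [unconditioned shift]
  malelitok → malelituk   [vowel merger]
  malelituk → maleliduk   [intervocalic voicing]
  giving Esneken maleliduk.

maleliduk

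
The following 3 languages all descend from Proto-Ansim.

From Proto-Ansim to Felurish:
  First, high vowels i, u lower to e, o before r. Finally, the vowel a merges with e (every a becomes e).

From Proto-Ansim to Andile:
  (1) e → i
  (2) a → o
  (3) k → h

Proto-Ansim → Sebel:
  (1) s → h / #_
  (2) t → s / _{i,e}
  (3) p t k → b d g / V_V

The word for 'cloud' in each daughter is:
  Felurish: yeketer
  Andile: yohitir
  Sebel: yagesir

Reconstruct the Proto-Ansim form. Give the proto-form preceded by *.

Position 6: Felurish has e, Andile has i, Sebel has i. Sebel preserves i here (none of its changes turn any other segment into i), so the proto-segment is *i.
Position 3: Felurish has k, Andile has h, Sebel has g. Felurish preserves k here (none of its changes turn any other segment into k), so the proto-segment is *k.
Continuing position by position gives *yaketir; check it forward:
Felurish: *yaketir > yaketer > yeketer  (by pre-rhotic lowering, vowel merger)
Andile: *yaketir
  yaketir → yakitir   [vowel merger]
  yakitir → yokitir   [vowel merger]
  yokitir → yohitir   [unconditioned shift]
  giving Andile yohitir.
Sebel: *yaketir > yakesir > yagesir  (by palatalisation, intervocalic voicing)
No other proto-form is consistent with every reflex, so the reconstruction is *yaketir.

*yaketir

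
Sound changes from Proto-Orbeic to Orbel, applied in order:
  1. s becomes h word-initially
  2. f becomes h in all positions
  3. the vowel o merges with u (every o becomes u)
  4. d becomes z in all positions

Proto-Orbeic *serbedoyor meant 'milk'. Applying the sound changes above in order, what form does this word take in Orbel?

herbezuyur

Orbel: *serbedoyor > herbedoyor > herbeduyur > herbezuyur  (by debuccalisation, vowel merger, unconditioned shift)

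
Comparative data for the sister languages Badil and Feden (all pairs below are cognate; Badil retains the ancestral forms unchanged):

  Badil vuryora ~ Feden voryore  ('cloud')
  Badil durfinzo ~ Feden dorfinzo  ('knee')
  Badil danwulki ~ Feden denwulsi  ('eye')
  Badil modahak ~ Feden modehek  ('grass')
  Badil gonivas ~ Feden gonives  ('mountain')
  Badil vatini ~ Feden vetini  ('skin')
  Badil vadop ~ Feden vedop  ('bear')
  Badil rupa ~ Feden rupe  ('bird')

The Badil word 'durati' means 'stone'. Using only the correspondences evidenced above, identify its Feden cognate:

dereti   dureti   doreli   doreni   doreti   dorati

doreti

vuryora ~ voryore, durfinzo ~ dorfinzo — Badil u corresponds to Feden o after a consonant, before r.
modahak ~ modehek, gonivas ~ gonives — Badil a corresponds to Feden e after a consonant, before a consonant other than r, m, n, p, b, f, v.
Applying these to Badil 'durati':
  durati → dorati   (u→o after a consonant, before r)
  dorati → doreti   (a→e after a consonant, before a consonant other than r, m, n, p, b, f, v)
So the Feden cognate is 'doreti'.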